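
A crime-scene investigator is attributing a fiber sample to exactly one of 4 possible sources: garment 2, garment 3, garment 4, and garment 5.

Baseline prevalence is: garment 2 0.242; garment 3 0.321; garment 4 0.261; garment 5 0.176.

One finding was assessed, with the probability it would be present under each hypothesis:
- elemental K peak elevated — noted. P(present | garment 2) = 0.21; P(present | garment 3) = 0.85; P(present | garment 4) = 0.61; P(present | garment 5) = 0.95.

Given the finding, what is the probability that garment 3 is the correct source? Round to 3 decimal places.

0.420

By Bayes' rule, the unnormalized weight for each hypothesis is prior × likelihood:
  garment 2: 0.242 × 0.21 = 0.05082
  garment 3: 0.321 × 0.85 = 0.27285
  garment 4: 0.261 × 0.61 = 0.15921
  garment 5: 0.176 × 0.95 = 0.1672
The unnormalized weights sum to 0.65008.
P(garment 3 | evidence) = 0.27285 / 0.65008 ≈ 0.420.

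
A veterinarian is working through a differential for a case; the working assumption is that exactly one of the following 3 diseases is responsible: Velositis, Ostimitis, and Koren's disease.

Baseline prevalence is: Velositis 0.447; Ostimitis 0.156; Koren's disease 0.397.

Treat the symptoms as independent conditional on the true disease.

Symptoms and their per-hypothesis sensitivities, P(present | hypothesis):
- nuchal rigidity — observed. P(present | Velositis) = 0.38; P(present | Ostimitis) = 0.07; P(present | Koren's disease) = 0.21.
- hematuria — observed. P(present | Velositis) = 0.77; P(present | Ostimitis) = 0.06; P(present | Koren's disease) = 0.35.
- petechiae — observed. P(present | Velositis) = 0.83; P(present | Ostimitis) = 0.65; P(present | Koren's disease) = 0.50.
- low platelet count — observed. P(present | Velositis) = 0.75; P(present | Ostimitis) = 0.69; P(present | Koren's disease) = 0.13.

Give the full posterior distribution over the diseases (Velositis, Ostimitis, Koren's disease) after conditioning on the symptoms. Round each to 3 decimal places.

0.974, 0.004, 0.023

By Bayes' rule with conditional independence, the unnormalized weight for each hypothesis is prior × ∏ likelihoods:
  Velositis: 0.447 × 0.38 × 0.77 × 0.83 × 0.75 = 0.081418
  Ostimitis: 0.156 × 0.07 × 0.06 × 0.65 × 0.69 = 0.00029386
  Koren's disease: 0.397 × 0.21 × 0.35 × 0.50 × 0.13 = 0.0018967
Marginal likelihood of the evidence = 0.083609.
P(Velositis | evidence) = 0.081418 / 0.083609 ≈ 0.974
P(Ostimitis | evidence) = 0.00029386 / 0.083609 ≈ 0.004
P(Koren's disease | evidence) = 0.0018967 / 0.083609 ≈ 0.023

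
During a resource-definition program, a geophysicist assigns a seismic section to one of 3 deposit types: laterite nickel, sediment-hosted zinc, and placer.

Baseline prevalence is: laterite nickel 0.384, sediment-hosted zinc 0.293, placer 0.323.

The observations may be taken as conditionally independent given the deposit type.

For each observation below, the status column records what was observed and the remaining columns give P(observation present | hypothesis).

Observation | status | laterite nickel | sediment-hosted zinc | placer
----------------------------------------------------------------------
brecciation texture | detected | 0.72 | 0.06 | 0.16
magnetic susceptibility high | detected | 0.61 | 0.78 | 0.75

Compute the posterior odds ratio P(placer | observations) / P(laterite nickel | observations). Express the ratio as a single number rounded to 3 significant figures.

0.230

Unnormalized posterior weight (prior times the observation likelihoods) for each of the two hypotheses:
  placer: 0.323 × 0.16 × 0.75 = 0.03876
  laterite nickel: 0.384 × 0.72 × 0.61 = 0.16865
Posterior odds = 0.03876 / 0.16865 ≈ 0.230.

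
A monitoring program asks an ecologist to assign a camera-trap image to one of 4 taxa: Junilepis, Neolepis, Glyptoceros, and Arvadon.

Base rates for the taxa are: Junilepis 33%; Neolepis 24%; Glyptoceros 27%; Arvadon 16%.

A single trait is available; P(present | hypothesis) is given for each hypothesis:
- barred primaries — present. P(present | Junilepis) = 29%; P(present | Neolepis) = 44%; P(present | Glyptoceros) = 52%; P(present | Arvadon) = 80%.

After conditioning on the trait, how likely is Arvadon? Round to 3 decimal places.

Multiply each prior by the likelihood of the trait:
  Junilepis: 0.33 × 0.29 = 0.0957
  Neolepis: 0.24 × 0.44 = 0.1056
  Glyptoceros: 0.27 × 0.52 = 0.1404
  Arvadon: 0.16 × 0.80 = 0.128
The unnormalized weights sum to 0.4697.
P(Arvadon | evidence) = 0.128 / 0.4697 ≈ 0.273.

0.273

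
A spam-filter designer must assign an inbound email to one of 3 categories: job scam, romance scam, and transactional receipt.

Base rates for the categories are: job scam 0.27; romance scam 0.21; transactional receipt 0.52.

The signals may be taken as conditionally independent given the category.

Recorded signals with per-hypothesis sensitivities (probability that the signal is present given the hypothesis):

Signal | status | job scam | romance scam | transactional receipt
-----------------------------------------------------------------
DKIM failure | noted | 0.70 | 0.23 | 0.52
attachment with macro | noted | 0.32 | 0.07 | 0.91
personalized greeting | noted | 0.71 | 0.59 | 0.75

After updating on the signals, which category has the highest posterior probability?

Multiply each prior by the joint likelihood of the signal pattern:
  job scam: 0.27 × 0.70 × 0.32 × 0.71 = 0.042941
  romance scam: 0.21 × 0.23 × 0.07 × 0.59 = 0.0019948
  transactional receipt: 0.52 × 0.52 × 0.91 × 0.75 = 0.18455
The unnormalized weights sum to 0.22948.
P(job scam | evidence) ≈ 0.042941 / 0.22948 ≈ 0.187
P(romance scam | evidence) ≈ 0.0019948 / 0.22948 ≈ 0.009
P(transactional receipt | evidence) ≈ 0.18455 / 0.22948 ≈ 0.804
The largest is 0.804, so transactional receipt is most probable.

transactional receipt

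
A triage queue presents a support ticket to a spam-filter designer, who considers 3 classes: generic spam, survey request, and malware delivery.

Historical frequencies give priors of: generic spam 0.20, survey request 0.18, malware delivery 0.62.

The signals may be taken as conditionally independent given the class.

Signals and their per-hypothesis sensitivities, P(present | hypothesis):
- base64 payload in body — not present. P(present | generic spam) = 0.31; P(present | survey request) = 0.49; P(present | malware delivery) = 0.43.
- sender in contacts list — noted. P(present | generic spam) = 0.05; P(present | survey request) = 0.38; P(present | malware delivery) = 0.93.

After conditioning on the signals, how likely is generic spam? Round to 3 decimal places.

0.019

Multiply each prior by the joint likelihood of the signal pattern (using 1 − P(present | H) for each absent signal):
  generic spam: 0.20 × (1 − 0.31) × 0.05 = 0.0069
  survey request: 0.18 × (1 − 0.49) × 0.38 = 0.034884
  malware delivery: 0.62 × (1 − 0.43) × 0.93 = 0.32866
Normalizing constant Z = 0.0069 + 0.034884 + 0.32866 = 0.37045.
P(generic spam | evidence) = 0.0069 / 0.37045 ≈ 0.019.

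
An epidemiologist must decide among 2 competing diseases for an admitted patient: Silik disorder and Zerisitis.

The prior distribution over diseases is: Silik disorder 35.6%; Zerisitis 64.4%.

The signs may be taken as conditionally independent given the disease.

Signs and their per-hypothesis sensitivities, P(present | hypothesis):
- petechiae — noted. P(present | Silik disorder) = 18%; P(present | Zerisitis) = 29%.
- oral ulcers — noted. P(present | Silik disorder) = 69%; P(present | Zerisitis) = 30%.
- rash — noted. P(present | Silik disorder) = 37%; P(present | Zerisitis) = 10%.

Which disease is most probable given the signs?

Silik disorder

For each hypothesis, the unnormalized posterior weight is prior × product of the sign likelihoods:
  Silik disorder: 0.356 × 0.18 × 0.69 × 0.37 = 0.01636
  Zerisitis: 0.644 × 0.29 × 0.30 × 0.10 = 0.0056028
Normalizing constant Z = 0.01636 + 0.0056028 = 0.021962.
P(Silik disorder | evidence) ≈ 0.01636 / 0.021962 ≈ 0.745
P(Zerisitis | evidence) ≈ 0.0056028 / 0.021962 ≈ 0.255
The largest is 0.745, so Silik disorder is most probable.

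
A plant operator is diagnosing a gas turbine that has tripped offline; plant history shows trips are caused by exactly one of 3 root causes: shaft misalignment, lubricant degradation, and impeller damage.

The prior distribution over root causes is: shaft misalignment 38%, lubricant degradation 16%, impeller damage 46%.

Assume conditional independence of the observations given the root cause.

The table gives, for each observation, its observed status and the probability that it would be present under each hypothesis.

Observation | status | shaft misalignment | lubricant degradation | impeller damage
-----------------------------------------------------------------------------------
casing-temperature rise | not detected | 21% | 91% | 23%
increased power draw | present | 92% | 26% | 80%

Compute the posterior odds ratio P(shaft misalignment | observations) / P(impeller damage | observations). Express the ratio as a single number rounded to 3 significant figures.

0.975

Posterior odds equal prior odds times the likelihood ratio; only the two competing hypotheses matter (using 1 − P(present | H) for each absent observation).
  shaft misalignment: 0.38 × (1 − 0.21) × 0.92 = 0.27618
  impeller damage: 0.46 × (1 − 0.23) × 0.80 = 0.28336
Odds(shaft misalignment : impeller damage) = 0.27618 / 0.28336 ≈ 0.975.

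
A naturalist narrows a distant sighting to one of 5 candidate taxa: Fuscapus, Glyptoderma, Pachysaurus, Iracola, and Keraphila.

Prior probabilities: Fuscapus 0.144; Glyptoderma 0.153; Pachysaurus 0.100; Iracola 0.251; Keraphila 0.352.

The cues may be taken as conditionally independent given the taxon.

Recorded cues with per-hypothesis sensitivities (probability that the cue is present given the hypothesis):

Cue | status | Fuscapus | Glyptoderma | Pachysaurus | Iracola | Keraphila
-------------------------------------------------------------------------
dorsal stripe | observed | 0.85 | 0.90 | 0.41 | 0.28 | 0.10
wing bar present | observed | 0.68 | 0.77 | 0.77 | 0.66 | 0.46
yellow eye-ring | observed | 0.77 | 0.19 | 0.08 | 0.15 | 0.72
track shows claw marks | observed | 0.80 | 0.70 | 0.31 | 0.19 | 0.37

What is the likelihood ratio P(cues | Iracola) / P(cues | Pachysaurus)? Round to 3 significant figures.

Joint likelihood of the cue pattern under each hypothesis:
  Iracola: 0.28 × 0.66 × 0.15 × 0.19 = 0.0052668
  Pachysaurus: 0.41 × 0.77 × 0.08 × 0.31 = 0.0078294
Bayes factor = 0.0052668 / 0.0078294 ≈ 0.673

0.673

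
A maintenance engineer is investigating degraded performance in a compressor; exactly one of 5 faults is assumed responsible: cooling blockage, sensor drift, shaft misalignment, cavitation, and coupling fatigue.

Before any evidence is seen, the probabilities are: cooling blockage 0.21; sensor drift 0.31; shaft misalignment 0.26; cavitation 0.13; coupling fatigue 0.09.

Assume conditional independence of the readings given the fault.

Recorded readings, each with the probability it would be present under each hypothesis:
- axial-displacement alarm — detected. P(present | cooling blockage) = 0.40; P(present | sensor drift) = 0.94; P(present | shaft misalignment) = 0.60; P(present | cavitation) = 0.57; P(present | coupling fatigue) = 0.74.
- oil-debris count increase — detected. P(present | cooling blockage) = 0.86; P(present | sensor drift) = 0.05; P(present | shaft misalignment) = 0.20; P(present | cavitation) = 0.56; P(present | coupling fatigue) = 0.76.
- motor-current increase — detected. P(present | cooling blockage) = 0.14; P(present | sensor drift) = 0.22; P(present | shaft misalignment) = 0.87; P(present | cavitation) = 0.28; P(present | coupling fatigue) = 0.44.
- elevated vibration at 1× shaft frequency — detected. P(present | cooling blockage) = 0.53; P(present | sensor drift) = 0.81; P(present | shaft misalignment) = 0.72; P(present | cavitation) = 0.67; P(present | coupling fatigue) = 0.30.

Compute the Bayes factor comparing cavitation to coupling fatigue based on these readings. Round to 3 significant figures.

0.807

Joint likelihood of the reading pattern under each hypothesis:
  cavitation: 0.57 × 0.56 × 0.28 × 0.67 = 0.059882
  coupling fatigue: 0.74 × 0.76 × 0.44 × 0.30 = 0.074237
Bayes factor = 0.059882 / 0.074237 ≈ 0.807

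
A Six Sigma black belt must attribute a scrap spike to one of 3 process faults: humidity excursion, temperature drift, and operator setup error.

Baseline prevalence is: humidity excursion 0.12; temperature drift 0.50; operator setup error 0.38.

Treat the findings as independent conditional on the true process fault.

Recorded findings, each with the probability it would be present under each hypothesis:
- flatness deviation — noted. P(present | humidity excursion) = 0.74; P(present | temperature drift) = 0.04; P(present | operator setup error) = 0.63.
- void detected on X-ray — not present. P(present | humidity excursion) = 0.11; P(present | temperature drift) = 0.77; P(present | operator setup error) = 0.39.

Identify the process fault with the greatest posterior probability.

operator setup error

For each hypothesis, the unnormalized posterior weight is prior × product of the finding likelihoods (using 1 − P(present | H) for each absent finding):
  humidity excursion: 0.12 × 0.74 × (1 − 0.11) = 0.079032
  temperature drift: 0.50 × 0.04 × (1 − 0.77) = 0.0046
  operator setup error: 0.38 × 0.63 × (1 − 0.39) = 0.14603
The unnormalized weights sum to 0.22967.
P(humidity excursion | evidence) ≈ 0.079032 / 0.22967 ≈ 0.344
P(temperature drift | evidence) ≈ 0.0046 / 0.22967 ≈ 0.020
P(operator setup error | evidence) ≈ 0.14603 / 0.22967 ≈ 0.636
The largest is 0.636, so operator setup error is most probable.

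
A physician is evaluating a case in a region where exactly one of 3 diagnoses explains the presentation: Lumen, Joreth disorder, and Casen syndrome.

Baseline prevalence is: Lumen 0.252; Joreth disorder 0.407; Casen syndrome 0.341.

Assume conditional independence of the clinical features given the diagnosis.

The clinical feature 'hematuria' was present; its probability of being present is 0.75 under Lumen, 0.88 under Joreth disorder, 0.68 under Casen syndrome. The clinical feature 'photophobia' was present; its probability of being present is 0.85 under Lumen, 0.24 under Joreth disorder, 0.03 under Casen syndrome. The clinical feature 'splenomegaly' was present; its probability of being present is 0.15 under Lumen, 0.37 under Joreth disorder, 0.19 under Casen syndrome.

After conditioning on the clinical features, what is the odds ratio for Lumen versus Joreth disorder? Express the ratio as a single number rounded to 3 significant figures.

0.758

Unnormalized posterior weight (prior times the clinical feature likelihoods) for each of the two hypotheses:
  Lumen: 0.252 × 0.75 × 0.85 × 0.15 = 0.024097
  Joreth disorder: 0.407 × 0.88 × 0.24 × 0.37 = 0.031805
Posterior odds = 0.024097 / 0.031805 ≈ 0.758.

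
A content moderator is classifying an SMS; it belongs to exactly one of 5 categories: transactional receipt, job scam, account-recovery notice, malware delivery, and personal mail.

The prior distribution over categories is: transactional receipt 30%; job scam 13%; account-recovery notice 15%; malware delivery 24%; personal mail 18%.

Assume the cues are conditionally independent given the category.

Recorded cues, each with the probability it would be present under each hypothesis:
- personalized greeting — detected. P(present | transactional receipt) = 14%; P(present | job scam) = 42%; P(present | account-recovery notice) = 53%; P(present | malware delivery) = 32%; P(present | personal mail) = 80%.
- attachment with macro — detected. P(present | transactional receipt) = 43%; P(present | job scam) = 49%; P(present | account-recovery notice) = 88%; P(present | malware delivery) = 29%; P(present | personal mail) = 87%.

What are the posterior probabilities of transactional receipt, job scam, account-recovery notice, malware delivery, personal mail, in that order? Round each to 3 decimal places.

0.069, 0.102, 0.267, 0.085, 0.478

Multiply each prior by the joint likelihood of the cue pattern:
  transactional receipt: 0.30 × 0.14 × 0.43 = 0.01806
  job scam: 0.13 × 0.42 × 0.49 = 0.026754
  account-recovery notice: 0.15 × 0.53 × 0.88 = 0.06996
  malware delivery: 0.24 × 0.32 × 0.29 = 0.022272
  personal mail: 0.18 × 0.80 × 0.87 = 0.12528
The unnormalized weights sum to 0.26233.
P(transactional receipt | evidence) = 0.01806 / 0.26233 ≈ 0.069
P(job scam | evidence) = 0.026754 / 0.26233 ≈ 0.102
P(account-recovery notice | evidence) = 0.06996 / 0.26233 ≈ 0.267
P(malware delivery | evidence) = 0.022272 / 0.26233 ≈ 0.085
P(personal mail | evidence) = 0.12528 / 0.26233 ≈ 0.478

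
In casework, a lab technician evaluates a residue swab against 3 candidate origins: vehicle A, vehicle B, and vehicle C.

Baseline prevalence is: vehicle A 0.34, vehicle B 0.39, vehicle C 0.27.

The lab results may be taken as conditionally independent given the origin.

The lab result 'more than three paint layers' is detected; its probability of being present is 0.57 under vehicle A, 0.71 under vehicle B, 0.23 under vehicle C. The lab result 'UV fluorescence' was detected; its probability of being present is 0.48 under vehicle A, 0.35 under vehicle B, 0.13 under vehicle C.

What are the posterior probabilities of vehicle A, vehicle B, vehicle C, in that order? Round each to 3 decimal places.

Multiply each prior by the joint likelihood of the lab result pattern:
  vehicle A: 0.34 × 0.57 × 0.48 = 0.093024
  vehicle B: 0.39 × 0.71 × 0.35 = 0.096915
  vehicle C: 0.27 × 0.23 × 0.13 = 0.008073
Marginal likelihood of the evidence = 0.19801.
P(vehicle A | evidence) = 0.093024 / 0.19801 ≈ 0.470
P(vehicle B | evidence) = 0.096915 / 0.19801 ≈ 0.489
P(vehicle C | evidence) = 0.008073 / 0.19801 ≈ 0.041

0.470, 0.489, 0.041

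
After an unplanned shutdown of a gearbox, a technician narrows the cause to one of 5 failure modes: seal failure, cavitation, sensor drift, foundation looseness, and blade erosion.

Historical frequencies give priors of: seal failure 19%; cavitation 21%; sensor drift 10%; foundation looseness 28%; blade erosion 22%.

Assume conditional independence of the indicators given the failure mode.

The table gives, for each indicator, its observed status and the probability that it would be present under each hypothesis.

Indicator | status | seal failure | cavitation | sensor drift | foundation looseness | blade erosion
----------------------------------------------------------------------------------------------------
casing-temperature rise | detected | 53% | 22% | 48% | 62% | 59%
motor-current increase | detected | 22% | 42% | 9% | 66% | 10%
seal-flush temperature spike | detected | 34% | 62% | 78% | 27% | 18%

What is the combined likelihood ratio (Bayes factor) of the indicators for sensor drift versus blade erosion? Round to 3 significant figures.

Take the product of per-indicator likelihoods under each hypothesis, then divide.
  sensor drift: 0.48 × 0.09 × 0.78 = 0.033696
  blade erosion: 0.59 × 0.10 × 0.18 = 0.01062
Bayes factor = 0.033696 / 0.01062 ≈ 3.17

3.17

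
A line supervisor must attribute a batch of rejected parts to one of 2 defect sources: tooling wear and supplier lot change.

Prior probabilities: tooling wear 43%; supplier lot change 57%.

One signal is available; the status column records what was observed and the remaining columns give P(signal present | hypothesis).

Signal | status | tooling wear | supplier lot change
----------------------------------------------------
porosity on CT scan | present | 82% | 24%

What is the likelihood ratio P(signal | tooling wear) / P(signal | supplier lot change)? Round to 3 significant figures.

The Bayes factor is the ratio of the two likelihoods.
  tooling wear: 0.82
  supplier lot change: 0.24
Bayes factor = 0.82 / 0.24 ≈ 3.42

3.42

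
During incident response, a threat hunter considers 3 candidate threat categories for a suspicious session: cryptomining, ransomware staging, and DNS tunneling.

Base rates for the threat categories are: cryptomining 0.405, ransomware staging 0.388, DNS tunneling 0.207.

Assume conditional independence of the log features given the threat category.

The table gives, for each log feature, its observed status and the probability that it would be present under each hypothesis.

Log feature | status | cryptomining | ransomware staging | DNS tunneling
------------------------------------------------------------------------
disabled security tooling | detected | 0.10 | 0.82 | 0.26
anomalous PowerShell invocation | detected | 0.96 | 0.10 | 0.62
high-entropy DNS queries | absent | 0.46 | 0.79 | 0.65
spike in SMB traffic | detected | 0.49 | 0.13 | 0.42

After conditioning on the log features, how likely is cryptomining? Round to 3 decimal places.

0.641

For each hypothesis, the unnormalized posterior weight is prior × product of the log feature likelihoods (using 1 − P(present | H) for each absent log feature):
  cryptomining: 0.405 × 0.10 × 0.96 × (1 − 0.46) × 0.49 = 0.010288
  ransomware staging: 0.388 × 0.82 × 0.10 × (1 − 0.79) × 0.13 = 0.00086858
  DNS tunneling: 0.207 × 0.26 × 0.62 × (1 − 0.65) × 0.42 = 0.0049052
The unnormalized weights sum to 0.016061.
P(cryptomining | evidence) = 0.010288 / 0.016061 ≈ 0.641.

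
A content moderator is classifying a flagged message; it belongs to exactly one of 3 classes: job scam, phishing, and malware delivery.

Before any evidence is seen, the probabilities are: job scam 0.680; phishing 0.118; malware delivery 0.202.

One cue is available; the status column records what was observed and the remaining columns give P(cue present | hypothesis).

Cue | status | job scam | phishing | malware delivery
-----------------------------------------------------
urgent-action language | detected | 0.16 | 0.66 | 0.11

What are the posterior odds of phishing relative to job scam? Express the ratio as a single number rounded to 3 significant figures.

0.716

Unnormalized posterior weight (prior times the cue likelihood) for each of the two hypotheses:
  phishing: 0.118 × 0.66 = 0.07788
  job scam: 0.680 × 0.16 = 0.1088
Odds(phishing : job scam) = 0.07788 / 0.1088 ≈ 0.716.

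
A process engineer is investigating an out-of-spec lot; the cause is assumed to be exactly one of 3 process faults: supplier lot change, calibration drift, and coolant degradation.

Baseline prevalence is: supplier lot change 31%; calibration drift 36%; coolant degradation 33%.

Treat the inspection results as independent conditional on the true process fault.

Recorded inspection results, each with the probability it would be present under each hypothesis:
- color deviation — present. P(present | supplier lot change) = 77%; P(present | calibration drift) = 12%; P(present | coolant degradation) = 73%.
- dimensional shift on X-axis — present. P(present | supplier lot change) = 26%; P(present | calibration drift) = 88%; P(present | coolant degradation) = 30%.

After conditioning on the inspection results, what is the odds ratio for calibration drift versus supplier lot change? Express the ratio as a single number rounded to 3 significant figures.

0.613

The normalizing constant cancels in an odds ratio, so compute prior × likelihood for the two hypotheses only:
  calibration drift: 0.36 × 0.12 × 0.88 = 0.038016
  supplier lot change: 0.31 × 0.77 × 0.26 = 0.062062
Posterior odds = 0.038016 / 0.062062 ≈ 0.613.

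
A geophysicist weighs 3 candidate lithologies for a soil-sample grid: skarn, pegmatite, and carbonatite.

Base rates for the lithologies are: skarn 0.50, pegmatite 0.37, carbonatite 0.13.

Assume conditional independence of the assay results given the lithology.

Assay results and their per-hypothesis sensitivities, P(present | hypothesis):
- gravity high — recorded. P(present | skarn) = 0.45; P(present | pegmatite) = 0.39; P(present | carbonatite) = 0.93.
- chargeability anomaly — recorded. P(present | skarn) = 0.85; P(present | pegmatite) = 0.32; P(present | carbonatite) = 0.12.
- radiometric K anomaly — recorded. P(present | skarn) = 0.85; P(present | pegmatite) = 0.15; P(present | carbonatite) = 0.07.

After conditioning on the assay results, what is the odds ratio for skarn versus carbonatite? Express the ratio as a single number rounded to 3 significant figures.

160

The normalizing constant cancels in an odds ratio, so compute prior × likelihood for the two hypotheses only:
  skarn: 0.50 × 0.45 × 0.85 × 0.85 = 0.16256
  carbonatite: 0.13 × 0.93 × 0.12 × 0.07 = 0.0010156
Odds(skarn : carbonatite) = 0.16256 / 0.0010156 ≈ 160.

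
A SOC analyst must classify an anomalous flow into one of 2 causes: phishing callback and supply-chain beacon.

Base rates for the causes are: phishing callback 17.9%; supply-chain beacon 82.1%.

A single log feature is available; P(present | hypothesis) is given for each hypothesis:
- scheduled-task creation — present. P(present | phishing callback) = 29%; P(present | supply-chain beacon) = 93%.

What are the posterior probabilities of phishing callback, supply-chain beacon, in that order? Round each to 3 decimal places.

0.064, 0.936

Multiply each prior by the likelihood of the log feature:
  phishing callback: 0.179 × 0.29 = 0.05191
  supply-chain beacon: 0.821 × 0.93 = 0.76353
The unnormalized weights sum to 0.81544.
P(phishing callback | evidence) = 0.05191 / 0.81544 ≈ 0.064
P(supply-chain beacon | evidence) = 0.76353 / 0.81544 ≈ 0.936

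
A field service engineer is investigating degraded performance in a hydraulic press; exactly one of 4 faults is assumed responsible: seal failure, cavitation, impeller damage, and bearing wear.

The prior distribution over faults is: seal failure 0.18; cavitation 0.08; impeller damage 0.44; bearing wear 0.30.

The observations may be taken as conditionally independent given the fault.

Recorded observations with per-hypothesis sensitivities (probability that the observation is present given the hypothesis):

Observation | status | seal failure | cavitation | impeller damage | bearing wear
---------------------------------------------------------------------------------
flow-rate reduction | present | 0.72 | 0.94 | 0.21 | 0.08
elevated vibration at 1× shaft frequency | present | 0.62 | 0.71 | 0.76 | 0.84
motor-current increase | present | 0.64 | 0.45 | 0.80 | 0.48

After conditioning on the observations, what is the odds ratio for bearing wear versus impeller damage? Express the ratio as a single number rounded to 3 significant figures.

0.172

Unnormalized posterior weight (prior times the observation likelihoods) for each of the two hypotheses:
  bearing wear: 0.30 × 0.08 × 0.84 × 0.48 = 0.0096768
  impeller damage: 0.44 × 0.21 × 0.76 × 0.80 = 0.056179
Odds(bearing wear : impeller damage) = 0.0096768 / 0.056179 ≈ 0.172.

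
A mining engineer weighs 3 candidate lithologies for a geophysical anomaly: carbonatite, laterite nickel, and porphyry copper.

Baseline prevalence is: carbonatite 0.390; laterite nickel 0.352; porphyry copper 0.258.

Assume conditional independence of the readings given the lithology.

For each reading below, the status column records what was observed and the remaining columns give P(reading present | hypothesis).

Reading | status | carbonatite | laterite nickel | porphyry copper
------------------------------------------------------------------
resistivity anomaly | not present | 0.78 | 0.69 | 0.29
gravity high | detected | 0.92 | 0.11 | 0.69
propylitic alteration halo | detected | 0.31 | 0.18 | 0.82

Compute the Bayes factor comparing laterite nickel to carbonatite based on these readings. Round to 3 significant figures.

0.0978

Joint likelihood of the reading pattern under each hypothesis (using 1 − P(present | H) for each absent reading):
  laterite nickel: (1 − 0.69) × 0.11 × 0.18 = 0.006138
  carbonatite: (1 − 0.78) × 0.92 × 0.31 = 0.062744
Bayes factor = 0.006138 / 0.062744 ≈ 0.0978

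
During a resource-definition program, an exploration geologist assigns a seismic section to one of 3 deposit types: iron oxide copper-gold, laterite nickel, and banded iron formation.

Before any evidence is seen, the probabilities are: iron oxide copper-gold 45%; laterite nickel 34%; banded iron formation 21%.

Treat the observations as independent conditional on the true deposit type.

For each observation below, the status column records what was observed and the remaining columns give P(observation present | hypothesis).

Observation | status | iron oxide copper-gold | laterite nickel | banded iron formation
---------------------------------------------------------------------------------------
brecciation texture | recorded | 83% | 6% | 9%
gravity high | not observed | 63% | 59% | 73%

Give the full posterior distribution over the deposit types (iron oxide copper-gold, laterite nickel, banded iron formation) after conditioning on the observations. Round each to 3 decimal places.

0.911, 0.055, 0.034

For each hypothesis, the unnormalized posterior weight is prior × product of the observation likelihoods (using 1 − P(present | H) for each absent observation):
  iron oxide copper-gold: 0.45 × 0.83 × (1 − 0.63) = 0.13819
  laterite nickel: 0.34 × 0.06 × (1 − 0.59) = 0.008364
  banded iron formation: 0.21 × 0.09 × (1 − 0.73) = 0.005103
Normalizing constant Z = 0.13819 + 0.008364 + 0.005103 = 0.15166.
P(iron oxide copper-gold | evidence) = 0.13819 / 0.15166 ≈ 0.911
P(laterite nickel | evidence) = 0.008364 / 0.15166 ≈ 0.055
P(banded iron formation | evidence) = 0.005103 / 0.15166 ≈ 0.034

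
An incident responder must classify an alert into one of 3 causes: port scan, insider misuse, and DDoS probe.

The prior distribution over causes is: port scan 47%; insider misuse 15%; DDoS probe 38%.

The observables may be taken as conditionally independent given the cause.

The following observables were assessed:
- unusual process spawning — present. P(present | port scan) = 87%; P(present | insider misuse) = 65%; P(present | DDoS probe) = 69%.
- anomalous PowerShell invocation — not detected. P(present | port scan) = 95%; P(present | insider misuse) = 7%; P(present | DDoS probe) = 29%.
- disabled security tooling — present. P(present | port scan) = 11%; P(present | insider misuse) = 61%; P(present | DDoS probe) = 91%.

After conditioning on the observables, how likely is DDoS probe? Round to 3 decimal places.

Multiply each prior by the joint likelihood of the observable pattern (using 1 − P(present | H) for each absent observable):
  port scan: 0.47 × 0.87 × (1 − 0.95) × 0.11 = 0.002249
  insider misuse: 0.15 × 0.65 × (1 − 0.07) × 0.61 = 0.055312
  DDoS probe: 0.38 × 0.69 × (1 − 0.29) × 0.91 = 0.16941
Marginal likelihood of the evidence = 0.22697.
P(DDoS probe | evidence) = 0.16941 / 0.22697 ≈ 0.746.

0.746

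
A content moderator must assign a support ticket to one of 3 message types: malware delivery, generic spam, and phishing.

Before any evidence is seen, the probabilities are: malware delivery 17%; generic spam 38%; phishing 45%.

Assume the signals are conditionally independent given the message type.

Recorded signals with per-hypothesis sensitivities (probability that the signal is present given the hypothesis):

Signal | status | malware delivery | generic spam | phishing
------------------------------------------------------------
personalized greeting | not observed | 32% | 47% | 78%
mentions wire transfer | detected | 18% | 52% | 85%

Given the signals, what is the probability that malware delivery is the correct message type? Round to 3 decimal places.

Multiply each prior by the joint likelihood of the signal pattern (using 1 − P(present | H) for each absent signal):
  malware delivery: 0.17 × (1 − 0.32) × 0.18 = 0.020808
  generic spam: 0.38 × (1 − 0.47) × 0.52 = 0.10473
  phishing: 0.45 × (1 − 0.78) × 0.85 = 0.08415
Normalizing constant Z = 0.020808 + 0.10473 + 0.08415 = 0.20969.
P(malware delivery | evidence) = 0.020808 / 0.20969 ≈ 0.099.

0.099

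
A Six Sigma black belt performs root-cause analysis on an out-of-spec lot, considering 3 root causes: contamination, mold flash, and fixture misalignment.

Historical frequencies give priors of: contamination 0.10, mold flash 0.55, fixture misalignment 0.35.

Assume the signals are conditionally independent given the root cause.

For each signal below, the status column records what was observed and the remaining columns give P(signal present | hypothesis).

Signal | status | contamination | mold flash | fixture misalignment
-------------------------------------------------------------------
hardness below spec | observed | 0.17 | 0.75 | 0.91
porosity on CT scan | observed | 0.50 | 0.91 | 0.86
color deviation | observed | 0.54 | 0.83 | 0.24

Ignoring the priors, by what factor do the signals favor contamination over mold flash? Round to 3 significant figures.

0.0810

Joint likelihood of the signal pattern under each hypothesis:
  contamination: 0.17 × 0.50 × 0.54 = 0.0459
  mold flash: 0.75 × 0.91 × 0.83 = 0.56647
Bayes factor = 0.0459 / 0.56647 ≈ 0.0810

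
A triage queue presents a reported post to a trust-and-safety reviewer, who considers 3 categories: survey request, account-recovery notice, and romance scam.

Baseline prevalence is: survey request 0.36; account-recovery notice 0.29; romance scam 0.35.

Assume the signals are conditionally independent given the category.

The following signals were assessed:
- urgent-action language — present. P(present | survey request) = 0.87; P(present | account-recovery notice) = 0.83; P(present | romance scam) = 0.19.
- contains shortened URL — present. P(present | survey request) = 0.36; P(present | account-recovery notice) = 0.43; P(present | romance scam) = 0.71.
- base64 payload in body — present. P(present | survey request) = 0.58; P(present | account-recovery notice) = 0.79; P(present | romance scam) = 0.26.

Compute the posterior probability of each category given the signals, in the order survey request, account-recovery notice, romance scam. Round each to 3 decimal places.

By Bayes' rule with conditional independence, the unnormalized weight for each hypothesis is prior × ∏ likelihoods:
  survey request: 0.36 × 0.87 × 0.36 × 0.58 = 0.065396
  account-recovery notice: 0.29 × 0.83 × 0.43 × 0.79 = 0.081766
  romance scam: 0.35 × 0.19 × 0.71 × 0.26 = 0.012276
The unnormalized weights sum to 0.15944.
P(survey request | evidence) = 0.065396 / 0.15944 ≈ 0.410
P(account-recovery notice | evidence) = 0.081766 / 0.15944 ≈ 0.513
P(romance scam | evidence) = 0.012276 / 0.15944 ≈ 0.077

0.410, 0.513, 0.077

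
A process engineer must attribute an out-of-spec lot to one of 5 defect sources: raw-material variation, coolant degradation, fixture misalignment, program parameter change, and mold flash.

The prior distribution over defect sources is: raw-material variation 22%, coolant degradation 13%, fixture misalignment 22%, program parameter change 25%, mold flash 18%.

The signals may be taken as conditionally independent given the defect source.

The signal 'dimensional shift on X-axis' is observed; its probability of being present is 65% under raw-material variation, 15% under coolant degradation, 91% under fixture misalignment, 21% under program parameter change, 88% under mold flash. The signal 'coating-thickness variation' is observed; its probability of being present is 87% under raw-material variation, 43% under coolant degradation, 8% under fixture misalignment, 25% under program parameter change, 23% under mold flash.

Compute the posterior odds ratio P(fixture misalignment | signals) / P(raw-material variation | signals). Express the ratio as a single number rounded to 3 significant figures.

0.129

Unnormalized posterior weight (prior times the signal likelihoods) for each of the two hypotheses:
  fixture misalignment: 0.22 × 0.91 × 0.08 = 0.016016
  raw-material variation: 0.22 × 0.65 × 0.87 = 0.12441
Posterior odds = 0.016016 / 0.12441 ≈ 0.129.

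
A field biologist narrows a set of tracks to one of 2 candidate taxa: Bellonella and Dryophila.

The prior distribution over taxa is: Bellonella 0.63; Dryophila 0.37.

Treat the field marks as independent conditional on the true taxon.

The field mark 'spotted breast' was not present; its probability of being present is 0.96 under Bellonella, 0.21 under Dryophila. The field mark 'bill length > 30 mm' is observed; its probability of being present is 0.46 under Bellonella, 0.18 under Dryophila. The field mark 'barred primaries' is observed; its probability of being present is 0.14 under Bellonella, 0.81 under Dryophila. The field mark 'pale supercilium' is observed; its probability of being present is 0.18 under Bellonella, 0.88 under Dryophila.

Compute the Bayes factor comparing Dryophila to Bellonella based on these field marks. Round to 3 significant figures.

The Bayes factor is the ratio of the joint likelihoods of the field mark pattern under the two hypotheses (using 1 − P(present | H) for each absent field mark).
  Dryophila: (1 − 0.21) × 0.18 × 0.81 × 0.88 = 0.10136
  Bellonella: (1 − 0.96) × 0.46 × 0.14 × 0.18 = 0.00046368
Bayes factor = 0.10136 / 0.00046368 ≈ 219

219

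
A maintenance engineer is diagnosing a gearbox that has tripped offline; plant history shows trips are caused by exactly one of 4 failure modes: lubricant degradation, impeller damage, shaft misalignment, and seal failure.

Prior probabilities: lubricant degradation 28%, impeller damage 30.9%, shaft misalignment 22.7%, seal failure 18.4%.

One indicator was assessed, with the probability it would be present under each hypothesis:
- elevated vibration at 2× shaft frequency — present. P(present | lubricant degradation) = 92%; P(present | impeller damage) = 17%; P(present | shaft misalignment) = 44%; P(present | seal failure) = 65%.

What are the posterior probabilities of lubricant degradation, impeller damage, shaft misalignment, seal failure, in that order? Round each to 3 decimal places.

0.486, 0.099, 0.189, 0.226

By Bayes' rule, the unnormalized weight for each hypothesis is prior × likelihood:
  lubricant degradation: 0.280 × 0.92 = 0.2576
  impeller damage: 0.309 × 0.17 = 0.05253
  shaft misalignment: 0.227 × 0.44 = 0.09988
  seal failure: 0.184 × 0.65 = 0.1196
Normalizing constant Z = 0.2576 + 0.05253 + 0.09988 + 0.1196 = 0.52961.
P(lubricant degradation | evidence) = 0.2576 / 0.52961 ≈ 0.486
P(impeller damage | evidence) = 0.05253 / 0.52961 ≈ 0.099
P(shaft misalignment | evidence) = 0.09988 / 0.52961 ≈ 0.189
P(seal failure | evidence) = 0.1196 / 0.52961 ≈ 0.226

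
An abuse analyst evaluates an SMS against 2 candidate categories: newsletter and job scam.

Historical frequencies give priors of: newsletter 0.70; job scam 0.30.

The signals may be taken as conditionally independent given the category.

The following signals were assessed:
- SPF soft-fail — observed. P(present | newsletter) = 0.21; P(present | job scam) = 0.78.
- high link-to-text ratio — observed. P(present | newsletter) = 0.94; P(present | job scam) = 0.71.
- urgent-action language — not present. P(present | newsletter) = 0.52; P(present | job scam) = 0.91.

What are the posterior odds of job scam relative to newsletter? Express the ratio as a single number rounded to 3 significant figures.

0.225

Posterior odds equal prior odds times the likelihood ratio; only the two competing hypotheses matter (using 1 − P(present | H) for each absent signal).
  job scam: 0.30 × 0.78 × 0.71 × (1 − 0.91) = 0.014953
  newsletter: 0.70 × 0.21 × 0.94 × (1 − 0.52) = 0.066326
Posterior odds = 0.014953 / 0.066326 ≈ 0.225.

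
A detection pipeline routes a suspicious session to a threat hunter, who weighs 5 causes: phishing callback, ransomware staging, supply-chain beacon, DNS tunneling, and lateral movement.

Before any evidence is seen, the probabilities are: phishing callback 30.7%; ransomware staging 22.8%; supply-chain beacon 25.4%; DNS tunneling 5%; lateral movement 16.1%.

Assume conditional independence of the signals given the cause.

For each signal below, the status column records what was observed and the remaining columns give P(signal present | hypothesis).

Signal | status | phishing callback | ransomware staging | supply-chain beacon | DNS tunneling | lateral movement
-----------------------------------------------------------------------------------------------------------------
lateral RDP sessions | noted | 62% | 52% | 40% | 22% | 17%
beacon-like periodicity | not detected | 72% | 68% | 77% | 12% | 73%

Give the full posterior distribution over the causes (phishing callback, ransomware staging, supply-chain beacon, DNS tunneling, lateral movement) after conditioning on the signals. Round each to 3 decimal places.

By Bayes' rule with conditional independence, the unnormalized weight for each hypothesis is prior × ∏ likelihoods (using 1 − P(present | H) for each absent signal):
  phishing callback: 0.307 × 0.62 × (1 − 0.72) = 0.053295
  ransomware staging: 0.228 × 0.52 × (1 − 0.68) = 0.037939
  supply-chain beacon: 0.254 × 0.40 × (1 − 0.77) = 0.023368
  DNS tunneling: 0.050 × 0.22 × (1 − 0.12) = 0.00968
  lateral movement: 0.161 × 0.17 × (1 − 0.73) = 0.0073899
Normalizing constant Z = 0.053295 + 0.037939 + 0.023368 + 0.00968 + 0.0073899 = 0.13167.
P(phishing callback | evidence) = 0.053295 / 0.13167 ≈ 0.405
P(ransomware staging | evidence) = 0.037939 / 0.13167 ≈ 0.288
P(supply-chain beacon | evidence) = 0.023368 / 0.13167 ≈ 0.177
P(DNS tunneling | evidence) = 0.00968 / 0.13167 ≈ 0.074
P(lateral movement | evidence) = 0.0073899 / 0.13167 ≈ 0.056

0.405, 0.288, 0.177, 0.074, 0.056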